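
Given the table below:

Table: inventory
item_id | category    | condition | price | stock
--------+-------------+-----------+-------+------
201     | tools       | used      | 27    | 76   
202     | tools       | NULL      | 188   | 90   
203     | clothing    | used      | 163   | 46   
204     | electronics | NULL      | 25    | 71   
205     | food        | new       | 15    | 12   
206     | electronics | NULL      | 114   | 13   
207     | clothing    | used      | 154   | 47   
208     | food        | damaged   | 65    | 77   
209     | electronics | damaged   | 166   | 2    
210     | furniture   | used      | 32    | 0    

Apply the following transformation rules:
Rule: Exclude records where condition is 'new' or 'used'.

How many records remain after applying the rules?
5

Step 1: Count records to exclude
  - 1 (new) + 4 (used) = 5 records
Step 2: Total records: 10
Step 3: Remaining = 10 - 5 = 5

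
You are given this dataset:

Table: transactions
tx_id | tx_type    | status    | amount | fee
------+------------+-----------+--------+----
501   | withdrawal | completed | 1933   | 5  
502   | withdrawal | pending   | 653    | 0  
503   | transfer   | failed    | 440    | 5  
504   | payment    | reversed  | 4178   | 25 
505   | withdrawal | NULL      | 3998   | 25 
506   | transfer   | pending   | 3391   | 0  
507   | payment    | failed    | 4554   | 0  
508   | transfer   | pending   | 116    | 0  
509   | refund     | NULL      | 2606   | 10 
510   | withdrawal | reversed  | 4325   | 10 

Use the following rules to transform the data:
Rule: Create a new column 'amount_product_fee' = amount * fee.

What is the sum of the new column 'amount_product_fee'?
285575

Step 1: For each record, compute amount * fee
Example calculations:
  1933 * 5 = 9665
  653 * 0 = 0
  440 * 5 = 2200
  ...
Step 2: Sum all derived values
Step 3: Total = 285575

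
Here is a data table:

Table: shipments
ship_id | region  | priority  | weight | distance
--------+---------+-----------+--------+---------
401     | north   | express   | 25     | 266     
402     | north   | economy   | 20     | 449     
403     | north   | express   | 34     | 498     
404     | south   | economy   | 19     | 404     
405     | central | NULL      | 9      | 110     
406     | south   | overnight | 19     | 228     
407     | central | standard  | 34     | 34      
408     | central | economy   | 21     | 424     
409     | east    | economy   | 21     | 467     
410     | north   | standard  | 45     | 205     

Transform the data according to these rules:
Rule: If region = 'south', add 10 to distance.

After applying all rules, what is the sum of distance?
3105

Step 1: Count records where region = 'south': 2
Step 2: Total bonus added: 2 × 10 = 20
Step 3: Original sum of distance: 3085
Step 4: Final sum = 3085 + 20 = 3105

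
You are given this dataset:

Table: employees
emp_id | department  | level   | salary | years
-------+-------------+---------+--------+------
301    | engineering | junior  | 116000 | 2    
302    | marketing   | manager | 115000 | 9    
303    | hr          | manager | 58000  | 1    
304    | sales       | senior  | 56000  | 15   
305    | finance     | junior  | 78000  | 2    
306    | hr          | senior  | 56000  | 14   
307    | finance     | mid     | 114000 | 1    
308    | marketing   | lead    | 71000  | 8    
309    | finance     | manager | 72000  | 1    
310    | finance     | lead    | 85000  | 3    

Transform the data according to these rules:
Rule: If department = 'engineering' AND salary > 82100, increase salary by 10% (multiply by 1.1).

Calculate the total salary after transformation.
832600.0

Step 1: Find records where department = 'engineering' AND salary > 82100
Step 2: 1 records match, summing to 116000
Step 3: After multiplier: 116000 × 1.1 = 127600.0
Step 4: Unaffected records sum: 705000
Step 5: Final sum = 127600.0 + 705000 = 832600.0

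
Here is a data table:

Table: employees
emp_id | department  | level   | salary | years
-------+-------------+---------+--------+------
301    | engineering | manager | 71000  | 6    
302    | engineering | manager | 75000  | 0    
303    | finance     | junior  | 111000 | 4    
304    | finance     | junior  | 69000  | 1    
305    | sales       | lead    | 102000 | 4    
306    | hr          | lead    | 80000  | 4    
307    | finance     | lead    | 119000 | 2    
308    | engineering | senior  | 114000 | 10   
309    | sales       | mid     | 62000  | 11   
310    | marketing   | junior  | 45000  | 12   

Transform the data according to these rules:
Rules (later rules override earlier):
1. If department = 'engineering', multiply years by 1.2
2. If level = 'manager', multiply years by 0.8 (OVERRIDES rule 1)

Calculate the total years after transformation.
54.8

Step 1: Rule 2 takes priority for records with level = 'manager'
  - 2 records: 6 × 0.8 = 4.8
Step 2: Rule 1 applies to remaining records with department = 'engineering'
  - 1 records: 10 × 1.2 = 12.0
Step 3: Other records unchanged: 38
Step 4: Final sum = 4.8 + 12.0 + 38 = 54.8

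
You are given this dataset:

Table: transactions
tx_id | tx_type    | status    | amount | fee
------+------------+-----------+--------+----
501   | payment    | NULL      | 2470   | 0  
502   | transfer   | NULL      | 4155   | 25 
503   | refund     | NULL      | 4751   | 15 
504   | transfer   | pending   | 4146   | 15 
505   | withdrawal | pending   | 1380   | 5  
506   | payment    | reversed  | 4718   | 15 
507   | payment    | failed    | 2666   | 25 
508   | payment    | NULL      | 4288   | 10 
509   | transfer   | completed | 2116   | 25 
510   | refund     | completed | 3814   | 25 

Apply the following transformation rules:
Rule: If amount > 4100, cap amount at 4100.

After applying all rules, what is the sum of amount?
32946

Step 1: 5 records have amount > 4100
Step 2: These records originally summed to 22058
Step 3: After capping: 5 × 4100 = 20500
Step 4: Unaffected records sum: 12446
Step 5: Final sum = 20500 + 12446 = 32946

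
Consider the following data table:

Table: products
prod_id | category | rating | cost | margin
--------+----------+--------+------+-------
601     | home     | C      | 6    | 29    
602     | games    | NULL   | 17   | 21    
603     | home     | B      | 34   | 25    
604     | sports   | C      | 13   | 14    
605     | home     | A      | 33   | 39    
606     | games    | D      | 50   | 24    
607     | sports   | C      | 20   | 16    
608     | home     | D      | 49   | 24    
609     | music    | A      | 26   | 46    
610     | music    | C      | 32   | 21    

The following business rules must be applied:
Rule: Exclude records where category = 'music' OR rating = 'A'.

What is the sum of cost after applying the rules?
189

Step 1: Find records where category = 'music' OR rating = 'A'
Step 2: 3 records match, summing to 91
Step 3: Original sum: 280
Step 4: Remaining sum = 280 - 91 = 189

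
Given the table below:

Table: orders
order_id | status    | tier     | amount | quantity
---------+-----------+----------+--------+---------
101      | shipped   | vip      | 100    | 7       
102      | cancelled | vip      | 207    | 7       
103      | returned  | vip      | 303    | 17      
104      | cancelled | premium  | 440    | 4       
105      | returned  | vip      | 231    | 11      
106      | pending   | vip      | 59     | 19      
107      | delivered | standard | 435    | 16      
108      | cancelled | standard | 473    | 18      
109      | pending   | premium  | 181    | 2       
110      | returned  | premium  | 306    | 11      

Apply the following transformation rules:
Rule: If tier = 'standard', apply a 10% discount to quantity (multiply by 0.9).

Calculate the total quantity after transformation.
108.6

Step 1: Records with tier = 'standard' have total quantity = 34
Step 2: Apply multiplier: 34 × 0.9 = 30.6
Step 3: Other records total: 78
Step 4: Final sum = 30.6 + 78 = 108.6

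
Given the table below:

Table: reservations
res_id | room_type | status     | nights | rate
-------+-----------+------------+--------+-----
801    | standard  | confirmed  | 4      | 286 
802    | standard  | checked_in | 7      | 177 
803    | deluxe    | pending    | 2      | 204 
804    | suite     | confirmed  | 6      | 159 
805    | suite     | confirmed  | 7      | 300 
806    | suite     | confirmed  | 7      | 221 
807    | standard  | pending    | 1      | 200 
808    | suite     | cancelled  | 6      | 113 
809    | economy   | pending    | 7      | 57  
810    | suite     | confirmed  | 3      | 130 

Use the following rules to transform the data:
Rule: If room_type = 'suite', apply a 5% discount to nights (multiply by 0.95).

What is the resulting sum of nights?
48.55

Step 1: Records with room_type = 'suite' have total nights = 29
Step 2: Apply multiplier: 29 × 0.95 = 27.55
Step 3: Other records total: 21
Step 4: Final sum = 27.55 + 21 = 48.55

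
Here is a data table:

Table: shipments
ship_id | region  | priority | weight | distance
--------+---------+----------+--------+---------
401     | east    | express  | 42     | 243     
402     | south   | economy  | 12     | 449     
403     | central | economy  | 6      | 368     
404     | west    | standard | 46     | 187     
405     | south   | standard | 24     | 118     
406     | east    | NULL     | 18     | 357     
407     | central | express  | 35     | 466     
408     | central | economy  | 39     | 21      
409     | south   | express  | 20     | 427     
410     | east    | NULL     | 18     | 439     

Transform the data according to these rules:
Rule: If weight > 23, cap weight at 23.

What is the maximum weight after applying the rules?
23

Step 1: Original maximum weight = 46
Step 2: Apply cap at 23
Step 3: 5 records had weight > 23 and were capped
Step 4: Maximum after transformation = 23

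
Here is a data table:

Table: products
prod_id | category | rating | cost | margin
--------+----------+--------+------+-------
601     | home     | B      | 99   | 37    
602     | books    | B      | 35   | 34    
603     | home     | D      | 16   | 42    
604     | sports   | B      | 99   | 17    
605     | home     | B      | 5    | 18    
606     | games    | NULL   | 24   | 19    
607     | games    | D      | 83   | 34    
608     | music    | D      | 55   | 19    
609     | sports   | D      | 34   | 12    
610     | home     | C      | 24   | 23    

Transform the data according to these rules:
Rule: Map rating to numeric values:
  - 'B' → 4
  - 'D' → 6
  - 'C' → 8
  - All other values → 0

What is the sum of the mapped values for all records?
48

Step 1: Apply mapping to each record
Step 2: Count by status:
  'B': 4 records × 4 = 16
  'D': 4 records × 6 = 24
  'C': 1 records × 8 = 8
Step 3: Sum all mapped values = 48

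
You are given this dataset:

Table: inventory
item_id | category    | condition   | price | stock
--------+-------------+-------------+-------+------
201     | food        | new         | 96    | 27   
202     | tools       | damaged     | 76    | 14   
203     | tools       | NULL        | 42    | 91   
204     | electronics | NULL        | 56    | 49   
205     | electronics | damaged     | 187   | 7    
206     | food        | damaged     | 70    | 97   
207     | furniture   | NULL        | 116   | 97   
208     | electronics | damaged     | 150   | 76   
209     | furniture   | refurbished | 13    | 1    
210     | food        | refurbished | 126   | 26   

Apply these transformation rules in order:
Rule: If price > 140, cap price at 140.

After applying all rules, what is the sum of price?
875

Step 1: 2 records have price > 140
Step 2: These records originally summed to 337
Step 3: After capping: 2 × 140 = 280
Step 4: Unaffected records sum: 595
Step 5: Final sum = 280 + 595 = 875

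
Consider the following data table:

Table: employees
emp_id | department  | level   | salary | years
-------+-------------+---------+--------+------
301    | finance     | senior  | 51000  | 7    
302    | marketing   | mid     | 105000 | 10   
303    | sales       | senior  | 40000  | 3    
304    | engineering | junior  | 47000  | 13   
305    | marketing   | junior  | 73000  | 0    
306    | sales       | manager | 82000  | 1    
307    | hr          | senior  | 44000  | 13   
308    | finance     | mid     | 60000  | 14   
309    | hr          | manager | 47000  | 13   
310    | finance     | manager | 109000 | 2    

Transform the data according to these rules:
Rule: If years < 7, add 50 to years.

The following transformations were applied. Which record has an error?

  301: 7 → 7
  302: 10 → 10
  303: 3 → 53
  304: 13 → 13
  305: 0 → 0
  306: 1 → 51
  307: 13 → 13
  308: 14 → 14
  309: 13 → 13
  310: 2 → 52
Record 305 has an error. The correct transformed value should be 50, not 0.

Step 1: Check each record against the rule
Step 2: Record 305 has years = 0
Step 3: Since 0 < 7, the bonus should have been applied
Step 4: Correct value = 50, but claimed value = 0
Conclusion: Record 305 has the error.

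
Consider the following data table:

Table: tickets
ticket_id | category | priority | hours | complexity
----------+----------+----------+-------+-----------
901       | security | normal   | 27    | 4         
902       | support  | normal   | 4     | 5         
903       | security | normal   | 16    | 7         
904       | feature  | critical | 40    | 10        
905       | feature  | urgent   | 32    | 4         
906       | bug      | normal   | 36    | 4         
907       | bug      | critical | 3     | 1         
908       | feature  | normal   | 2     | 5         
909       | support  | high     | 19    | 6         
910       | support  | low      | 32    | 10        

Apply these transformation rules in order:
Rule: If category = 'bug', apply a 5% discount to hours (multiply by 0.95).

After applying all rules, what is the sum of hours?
209.05

Step 1: Records with category = 'bug' have total hours = 39
Step 2: Apply multiplier: 39 × 0.95 = 37.05
Step 3: Other records total: 172
Step 4: Final sum = 37.05 + 172 = 209.05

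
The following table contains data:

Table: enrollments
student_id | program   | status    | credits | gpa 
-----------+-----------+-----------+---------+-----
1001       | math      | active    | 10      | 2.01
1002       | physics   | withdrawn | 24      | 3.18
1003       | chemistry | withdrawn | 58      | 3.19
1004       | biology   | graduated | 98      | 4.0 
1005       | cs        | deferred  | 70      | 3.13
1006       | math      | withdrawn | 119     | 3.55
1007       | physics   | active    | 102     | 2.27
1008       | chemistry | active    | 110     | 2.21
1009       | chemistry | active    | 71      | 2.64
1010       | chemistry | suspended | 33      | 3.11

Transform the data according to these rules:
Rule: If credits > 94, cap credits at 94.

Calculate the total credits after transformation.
642

Step 1: 4 records have credits > 94
Step 2: These records originally summed to 429
Step 3: After capping: 4 × 94 = 376
Step 4: Unaffected records sum: 266
Step 5: Final sum = 376 + 266 = 642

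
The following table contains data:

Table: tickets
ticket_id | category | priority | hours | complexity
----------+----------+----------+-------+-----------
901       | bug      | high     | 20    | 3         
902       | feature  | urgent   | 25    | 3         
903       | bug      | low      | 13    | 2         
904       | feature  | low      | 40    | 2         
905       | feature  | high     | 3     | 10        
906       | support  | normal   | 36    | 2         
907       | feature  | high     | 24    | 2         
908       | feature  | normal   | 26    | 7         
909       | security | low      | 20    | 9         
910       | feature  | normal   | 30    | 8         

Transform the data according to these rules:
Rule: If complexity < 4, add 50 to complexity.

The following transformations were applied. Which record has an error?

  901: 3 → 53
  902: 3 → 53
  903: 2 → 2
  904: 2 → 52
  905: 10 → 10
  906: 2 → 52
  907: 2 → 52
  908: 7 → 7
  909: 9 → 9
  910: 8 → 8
Record 903 has an error. The correct transformed value should be 52, not 2.

Step 1: Check each record against the rule
Step 2: Record 903 has complexity = 2
Step 3: Since 2 < 4, the bonus should have been applied
Step 4: Correct value = 52, but claimed value = 2
Conclusion: Record 903 has the error.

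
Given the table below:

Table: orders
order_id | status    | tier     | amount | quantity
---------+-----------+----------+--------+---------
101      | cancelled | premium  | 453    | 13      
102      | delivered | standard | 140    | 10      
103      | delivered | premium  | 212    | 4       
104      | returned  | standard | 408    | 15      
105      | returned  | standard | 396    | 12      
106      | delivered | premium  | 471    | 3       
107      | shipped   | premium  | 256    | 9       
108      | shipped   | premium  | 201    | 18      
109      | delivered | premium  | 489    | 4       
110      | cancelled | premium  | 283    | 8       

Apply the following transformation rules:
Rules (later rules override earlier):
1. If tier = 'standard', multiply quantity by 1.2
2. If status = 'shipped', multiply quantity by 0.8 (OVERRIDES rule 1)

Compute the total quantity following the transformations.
98.0

Step 1: Rule 2 takes priority for records with status = 'shipped'
  - 2 records: 27 × 0.8 = 21.6
Step 2: Rule 1 applies to remaining records with tier = 'standard'
  - 3 records: 37 × 1.2 = 44.4
Step 3: Other records unchanged: 32
Step 4: Final sum = 21.6 + 44.4 + 32 = 98.0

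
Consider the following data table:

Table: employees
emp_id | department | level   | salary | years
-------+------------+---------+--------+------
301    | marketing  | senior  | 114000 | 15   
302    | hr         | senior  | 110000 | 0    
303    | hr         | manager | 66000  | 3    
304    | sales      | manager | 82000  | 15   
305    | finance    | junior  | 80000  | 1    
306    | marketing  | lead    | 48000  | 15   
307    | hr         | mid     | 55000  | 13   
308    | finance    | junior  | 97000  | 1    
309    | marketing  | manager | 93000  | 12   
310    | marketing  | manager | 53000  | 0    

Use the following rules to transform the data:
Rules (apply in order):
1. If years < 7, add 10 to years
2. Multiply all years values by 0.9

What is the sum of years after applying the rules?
112.5

Step 1: Apply Rule 1 - Add 10 to records with years < 7
  - 5 records affected: 5 + (5 × 10) = 55
  - Unaffected records: 70
  - Sum after Rule 1: 125
Step 2: Apply Rule 2 - Multiply all by 0.9
  - 125 × 0.9 = 112.5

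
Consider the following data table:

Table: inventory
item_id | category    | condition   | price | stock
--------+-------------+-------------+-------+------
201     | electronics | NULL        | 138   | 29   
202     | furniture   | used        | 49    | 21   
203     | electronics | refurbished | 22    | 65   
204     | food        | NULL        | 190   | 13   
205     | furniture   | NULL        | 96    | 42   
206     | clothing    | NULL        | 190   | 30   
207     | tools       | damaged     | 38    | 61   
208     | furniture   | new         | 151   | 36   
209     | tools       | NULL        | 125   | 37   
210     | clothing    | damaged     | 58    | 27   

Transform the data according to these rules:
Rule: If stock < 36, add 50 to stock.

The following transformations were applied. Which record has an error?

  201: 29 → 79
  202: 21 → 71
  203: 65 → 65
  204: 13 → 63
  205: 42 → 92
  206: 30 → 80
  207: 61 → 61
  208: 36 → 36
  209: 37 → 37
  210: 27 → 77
Record 205 has an error. The correct transformed value should be 42, not 92.

Step 1: Check each record against the rule
Step 2: Record 205 has stock = 42
Step 3: Since 42 >= 36, the bonus should not have been applied
Step 4: Correct value = 42, but claimed value = 92
Conclusion: Record 205 has the error.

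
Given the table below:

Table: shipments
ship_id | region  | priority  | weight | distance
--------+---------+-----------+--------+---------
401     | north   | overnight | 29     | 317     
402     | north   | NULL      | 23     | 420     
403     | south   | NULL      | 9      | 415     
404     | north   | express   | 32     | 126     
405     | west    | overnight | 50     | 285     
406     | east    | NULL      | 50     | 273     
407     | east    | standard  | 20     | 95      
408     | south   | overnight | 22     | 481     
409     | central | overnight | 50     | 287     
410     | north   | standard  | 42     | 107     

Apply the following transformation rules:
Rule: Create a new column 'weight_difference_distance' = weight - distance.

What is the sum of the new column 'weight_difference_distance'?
-2479

Step 1: For each record, compute weight - distance
Example calculations:
  29 - 317 = -288
  23 - 420 = -397
  9 - 415 = -406
  ...
Step 2: Sum all derived values
Step 3: Total = -2479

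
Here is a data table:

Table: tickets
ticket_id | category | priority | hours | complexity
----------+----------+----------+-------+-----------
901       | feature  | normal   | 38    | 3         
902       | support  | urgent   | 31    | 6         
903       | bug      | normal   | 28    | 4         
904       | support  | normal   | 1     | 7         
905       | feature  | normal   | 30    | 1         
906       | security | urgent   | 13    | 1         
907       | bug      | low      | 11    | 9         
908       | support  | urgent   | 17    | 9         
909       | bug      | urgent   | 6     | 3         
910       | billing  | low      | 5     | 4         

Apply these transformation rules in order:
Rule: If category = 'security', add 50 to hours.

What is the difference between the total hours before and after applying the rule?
50

Step 1: Original sum of hours = 180
Step 2: 1 records have category = 'security'
Step 3: Each affected record changes by 50
Step 4: Total change = 1 × 50 = 50
Step 5: New sum = 180 + 50 = 230
Step 6: Difference = |230 - 180| = 50
        (Sum increased by 50)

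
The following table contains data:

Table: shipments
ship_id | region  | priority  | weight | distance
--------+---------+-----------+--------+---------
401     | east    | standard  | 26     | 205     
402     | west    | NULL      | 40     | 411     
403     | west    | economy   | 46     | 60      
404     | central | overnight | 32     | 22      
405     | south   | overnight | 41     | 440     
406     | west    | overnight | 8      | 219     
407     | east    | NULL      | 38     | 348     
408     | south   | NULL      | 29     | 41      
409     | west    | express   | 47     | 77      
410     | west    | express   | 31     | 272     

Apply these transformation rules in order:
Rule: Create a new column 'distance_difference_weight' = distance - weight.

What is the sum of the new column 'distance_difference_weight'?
1757

Step 1: For each record, compute distance - weight
Example calculations:
  205 - 26 = 179
  411 - 40 = 371
  60 - 46 = 14
  ...
Step 2: Sum all derived values
Step 3: Total = 1757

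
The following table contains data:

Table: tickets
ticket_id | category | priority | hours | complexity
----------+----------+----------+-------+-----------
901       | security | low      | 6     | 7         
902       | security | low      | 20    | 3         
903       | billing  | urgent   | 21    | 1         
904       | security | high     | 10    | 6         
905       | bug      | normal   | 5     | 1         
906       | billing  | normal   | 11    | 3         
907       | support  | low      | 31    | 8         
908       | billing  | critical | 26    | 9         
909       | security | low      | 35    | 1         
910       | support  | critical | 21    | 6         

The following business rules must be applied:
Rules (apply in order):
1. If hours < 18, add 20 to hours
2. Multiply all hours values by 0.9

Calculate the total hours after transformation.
239.4

Step 1: Apply Rule 1 - Add 20 to records with hours < 18
  - 4 records affected: 32 + (4 × 20) = 112
  - Unaffected records: 154
  - Sum after Rule 1: 266
Step 2: Apply Rule 2 - Multiply all by 0.9
  - 266 × 0.9 = 239.4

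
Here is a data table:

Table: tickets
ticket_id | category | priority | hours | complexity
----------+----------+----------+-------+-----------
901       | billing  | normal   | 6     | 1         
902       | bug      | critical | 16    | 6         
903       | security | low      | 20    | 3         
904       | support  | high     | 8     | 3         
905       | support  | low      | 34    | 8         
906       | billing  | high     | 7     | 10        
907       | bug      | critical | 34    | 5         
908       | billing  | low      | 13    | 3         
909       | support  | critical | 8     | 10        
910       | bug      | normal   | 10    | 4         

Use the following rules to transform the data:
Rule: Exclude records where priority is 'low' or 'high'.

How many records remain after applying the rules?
5

Step 1: Count records to exclude
  - 3 (low) + 2 (high) = 5 records
Step 2: Total records: 10
Step 3: Remaining = 10 - 5 = 5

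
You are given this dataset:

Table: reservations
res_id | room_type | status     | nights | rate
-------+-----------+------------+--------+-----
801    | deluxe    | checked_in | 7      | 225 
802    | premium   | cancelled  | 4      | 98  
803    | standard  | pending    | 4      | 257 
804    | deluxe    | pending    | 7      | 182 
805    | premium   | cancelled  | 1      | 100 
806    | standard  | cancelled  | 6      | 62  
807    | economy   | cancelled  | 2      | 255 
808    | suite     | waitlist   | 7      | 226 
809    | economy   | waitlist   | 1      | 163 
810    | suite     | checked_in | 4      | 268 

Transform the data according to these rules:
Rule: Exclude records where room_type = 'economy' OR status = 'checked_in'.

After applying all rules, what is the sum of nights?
29

Step 1: Find records where room_type = 'economy' OR status = 'checked_in'
Step 2: 4 records match, summing to 14
Step 3: Original sum: 43
Step 4: Remaining sum = 43 - 14 = 29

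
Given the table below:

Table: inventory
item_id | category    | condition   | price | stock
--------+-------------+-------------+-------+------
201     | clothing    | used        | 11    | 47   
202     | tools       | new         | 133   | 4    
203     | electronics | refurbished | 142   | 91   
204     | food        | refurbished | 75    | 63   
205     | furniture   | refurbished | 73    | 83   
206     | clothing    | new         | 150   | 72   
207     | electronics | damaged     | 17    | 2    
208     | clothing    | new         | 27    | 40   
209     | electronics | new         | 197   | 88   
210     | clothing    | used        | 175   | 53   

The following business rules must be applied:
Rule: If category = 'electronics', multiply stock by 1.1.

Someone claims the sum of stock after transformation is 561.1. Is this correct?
Yes, the result is correct.

Step 1: Calculate the correct sum after transformation
Step 2: Apply multiplier 1.1 to records where category = 'electronics'
Step 3: Correct result = 561.1
Step 4: Claimed result = 561.1
Step 5: 561.1 = 561.1 ✓
Conclusion: The claimed result is correct.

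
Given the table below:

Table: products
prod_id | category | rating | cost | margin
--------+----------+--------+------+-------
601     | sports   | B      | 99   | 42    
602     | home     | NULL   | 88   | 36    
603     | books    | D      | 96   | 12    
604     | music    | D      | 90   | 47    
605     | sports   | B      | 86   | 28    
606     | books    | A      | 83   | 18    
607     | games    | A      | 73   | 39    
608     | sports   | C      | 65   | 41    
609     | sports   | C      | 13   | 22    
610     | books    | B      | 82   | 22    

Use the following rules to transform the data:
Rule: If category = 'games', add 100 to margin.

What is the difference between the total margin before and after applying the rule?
100

Step 1: Original sum of margin = 307
Step 2: 1 records have category = 'games'
Step 3: Each affected record changes by 100
Step 4: Total change = 1 × 100 = 100
Step 5: New sum = 307 + 100 = 407
Step 6: Difference = |407 - 307| = 100
        (Sum increased by 100)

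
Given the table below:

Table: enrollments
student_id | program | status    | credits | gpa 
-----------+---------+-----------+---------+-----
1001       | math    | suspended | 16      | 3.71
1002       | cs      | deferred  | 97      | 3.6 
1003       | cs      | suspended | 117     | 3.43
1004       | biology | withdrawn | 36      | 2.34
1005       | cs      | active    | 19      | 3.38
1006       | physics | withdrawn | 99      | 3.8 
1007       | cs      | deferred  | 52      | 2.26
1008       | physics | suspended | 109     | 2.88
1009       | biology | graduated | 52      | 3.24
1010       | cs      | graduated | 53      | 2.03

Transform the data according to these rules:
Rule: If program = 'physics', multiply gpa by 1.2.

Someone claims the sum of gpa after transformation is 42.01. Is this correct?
No, the correct result is 32.01.

Step 1: Calculate the correct sum after transformation
Step 2: Apply multiplier 1.2 to records where program = 'physics'
Step 3: Correct result = 32.01
Step 4: Claimed result = 42.01
Step 5: 32.01 ≠ 42.01
Conclusion: The claimed result is incorrect. The correct answer is 32.01.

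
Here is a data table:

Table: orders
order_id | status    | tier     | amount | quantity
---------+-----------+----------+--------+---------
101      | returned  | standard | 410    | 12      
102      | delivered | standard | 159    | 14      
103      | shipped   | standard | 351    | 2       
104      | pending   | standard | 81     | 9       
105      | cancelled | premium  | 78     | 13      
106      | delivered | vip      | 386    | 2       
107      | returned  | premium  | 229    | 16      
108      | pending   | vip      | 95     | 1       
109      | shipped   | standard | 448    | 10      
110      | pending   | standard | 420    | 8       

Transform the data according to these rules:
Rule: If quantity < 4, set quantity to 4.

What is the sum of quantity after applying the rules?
94

Step 1: 3 records have quantity < 4
Step 2: These records originally summed to 5
Step 3: After setting to minimum: 3 × 4 = 12
Step 4: Unaffected records sum: 82
Step 5: Final sum = 12 + 82 = 94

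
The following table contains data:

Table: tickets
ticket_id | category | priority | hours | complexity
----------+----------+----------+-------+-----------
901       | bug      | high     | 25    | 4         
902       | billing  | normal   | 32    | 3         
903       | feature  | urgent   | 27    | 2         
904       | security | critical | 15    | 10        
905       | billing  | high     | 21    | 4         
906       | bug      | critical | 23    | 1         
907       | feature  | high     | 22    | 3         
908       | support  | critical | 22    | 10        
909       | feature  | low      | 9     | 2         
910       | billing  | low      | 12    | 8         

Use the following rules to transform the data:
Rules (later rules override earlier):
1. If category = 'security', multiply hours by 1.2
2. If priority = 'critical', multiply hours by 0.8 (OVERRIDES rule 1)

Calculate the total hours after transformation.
196.0

Step 1: Rule 2 takes priority for records with priority = 'critical'
  - 3 records: 60 × 0.8 = 48.0
Step 2: Rule 1 applies to remaining records with category = 'security'
  - 0 records: 0 × 1.2 = 0.0
Step 3: Other records unchanged: 148
Step 4: Final sum = 48.0 + 0.0 + 148 = 196.0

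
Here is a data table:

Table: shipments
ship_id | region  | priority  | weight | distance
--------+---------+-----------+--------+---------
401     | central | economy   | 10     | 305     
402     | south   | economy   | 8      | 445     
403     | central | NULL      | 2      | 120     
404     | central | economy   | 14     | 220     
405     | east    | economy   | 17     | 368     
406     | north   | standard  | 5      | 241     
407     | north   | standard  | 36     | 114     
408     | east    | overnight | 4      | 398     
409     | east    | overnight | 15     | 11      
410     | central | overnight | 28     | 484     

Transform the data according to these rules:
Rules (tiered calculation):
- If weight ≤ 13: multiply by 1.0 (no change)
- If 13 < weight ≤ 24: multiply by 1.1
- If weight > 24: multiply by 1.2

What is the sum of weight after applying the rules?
156.4

Step 1: Tier 1 (weight ≤ 13): 5 records, sum = 29 × 1.0 = 29.0
Step 2: Tier 2 (13 < weight ≤ 24): 3 records, sum = 46 × 1.1 = 50.6
Step 3: Tier 3 (weight > 24): 2 records, sum = 64 × 1.2 = 76.8
Step 4: Final sum = 29.0 + 50.6 + 76.8 = 156.4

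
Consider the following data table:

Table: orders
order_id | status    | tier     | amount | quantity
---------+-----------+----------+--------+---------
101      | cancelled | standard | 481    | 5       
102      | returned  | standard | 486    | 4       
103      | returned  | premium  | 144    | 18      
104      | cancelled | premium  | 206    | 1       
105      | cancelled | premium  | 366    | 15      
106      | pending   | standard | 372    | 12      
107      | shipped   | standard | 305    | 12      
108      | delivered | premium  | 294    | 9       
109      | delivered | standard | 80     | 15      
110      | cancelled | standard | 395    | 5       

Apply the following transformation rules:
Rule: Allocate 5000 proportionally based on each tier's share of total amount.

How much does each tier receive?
premium: 1613.93, standard: 3386.07

Step 1: Calculate total amount = 3129
Step 2: Calculate each tier's proportion:
  premium: 1010/3129 = 32.28% → 1613.93
  standard: 2119/3129 = 67.72% → 3386.07
Step 3: Verify: sum of allocations ≈ 5000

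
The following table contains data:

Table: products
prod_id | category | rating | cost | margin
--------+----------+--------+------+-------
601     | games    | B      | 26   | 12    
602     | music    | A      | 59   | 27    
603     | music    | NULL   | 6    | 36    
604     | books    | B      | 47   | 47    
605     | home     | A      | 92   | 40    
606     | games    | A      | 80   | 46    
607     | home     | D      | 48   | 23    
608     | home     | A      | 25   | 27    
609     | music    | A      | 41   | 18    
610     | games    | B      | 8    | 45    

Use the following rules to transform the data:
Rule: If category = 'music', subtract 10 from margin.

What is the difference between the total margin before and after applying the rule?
30

Step 1: Original sum of margin = 321
Step 2: 3 records have category = 'music'
Step 3: Each affected record changes by -10
Step 4: Total change = 3 × -10 = -30
Step 5: New sum = 321 + -30 = 291
Step 6: Difference = |291 - 321| = 30
        (Sum decreased by 30)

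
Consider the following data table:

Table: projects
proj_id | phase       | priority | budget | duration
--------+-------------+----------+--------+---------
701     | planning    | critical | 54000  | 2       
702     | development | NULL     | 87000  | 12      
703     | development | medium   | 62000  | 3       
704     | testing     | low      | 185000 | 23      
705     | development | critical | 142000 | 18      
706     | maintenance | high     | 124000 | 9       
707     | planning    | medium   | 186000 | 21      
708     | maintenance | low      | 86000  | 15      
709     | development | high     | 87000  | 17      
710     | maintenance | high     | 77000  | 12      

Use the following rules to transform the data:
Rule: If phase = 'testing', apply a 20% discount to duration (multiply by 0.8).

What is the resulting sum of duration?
127.4

Step 1: Records with phase = 'testing' have total duration = 23
Step 2: Apply multiplier: 23 × 0.8 = 18.4
Step 3: Other records total: 109
Step 4: Final sum = 18.4 + 109 = 127.4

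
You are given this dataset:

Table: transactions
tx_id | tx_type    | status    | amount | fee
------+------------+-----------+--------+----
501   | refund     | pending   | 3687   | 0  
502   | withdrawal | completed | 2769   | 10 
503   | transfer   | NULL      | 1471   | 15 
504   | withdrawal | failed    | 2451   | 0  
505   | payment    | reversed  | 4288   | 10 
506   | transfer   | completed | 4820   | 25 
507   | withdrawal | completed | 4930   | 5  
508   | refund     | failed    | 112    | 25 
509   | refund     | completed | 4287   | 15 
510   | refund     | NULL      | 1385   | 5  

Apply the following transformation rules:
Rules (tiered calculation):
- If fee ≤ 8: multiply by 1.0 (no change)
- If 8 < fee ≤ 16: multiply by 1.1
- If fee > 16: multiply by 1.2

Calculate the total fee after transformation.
125.0

Step 1: Tier 1 (fee ≤ 8): 4 records, sum = 10 × 1.0 = 10.0
Step 2: Tier 2 (8 < fee ≤ 16): 4 records, sum = 50 × 1.1 = 55.0
Step 3: Tier 3 (fee > 16): 2 records, sum = 50 × 1.2 = 60.0
Step 4: Final sum = 10.0 + 55.0 + 60.0 = 125.0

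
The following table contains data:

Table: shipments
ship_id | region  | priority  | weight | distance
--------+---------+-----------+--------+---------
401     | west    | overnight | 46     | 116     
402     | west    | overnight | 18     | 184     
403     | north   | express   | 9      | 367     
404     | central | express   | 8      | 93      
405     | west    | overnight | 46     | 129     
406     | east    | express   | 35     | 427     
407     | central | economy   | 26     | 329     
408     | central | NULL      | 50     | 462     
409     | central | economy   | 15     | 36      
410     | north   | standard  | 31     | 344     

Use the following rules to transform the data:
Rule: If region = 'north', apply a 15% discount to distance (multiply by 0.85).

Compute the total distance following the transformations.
2380.35

Step 1: Records with region = 'north' have total distance = 711
Step 2: Apply multiplier: 711 × 0.85 = 604.35
Step 3: Other records total: 1776
Step 4: Final sum = 604.35 + 1776 = 2380.35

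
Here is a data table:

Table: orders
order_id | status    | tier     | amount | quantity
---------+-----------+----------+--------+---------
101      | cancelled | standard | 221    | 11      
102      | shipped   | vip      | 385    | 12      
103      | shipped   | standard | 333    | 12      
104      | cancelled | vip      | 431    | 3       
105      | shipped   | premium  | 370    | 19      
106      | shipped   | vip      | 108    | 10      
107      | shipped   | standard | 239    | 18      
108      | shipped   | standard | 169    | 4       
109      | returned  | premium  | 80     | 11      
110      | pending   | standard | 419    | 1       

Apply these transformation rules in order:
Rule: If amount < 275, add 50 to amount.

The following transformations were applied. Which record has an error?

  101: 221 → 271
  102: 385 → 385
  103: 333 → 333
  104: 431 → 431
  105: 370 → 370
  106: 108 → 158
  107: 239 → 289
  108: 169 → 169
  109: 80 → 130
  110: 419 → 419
Record 108 has an error. The correct transformed value should be 219, not 169.

Step 1: Check each record against the rule
Step 2: Record 108 has amount = 169
Step 3: Since 169 < 275, the bonus should have been applied
Step 4: Correct value = 219, but claimed value = 169
Conclusion: Record 108 has the error.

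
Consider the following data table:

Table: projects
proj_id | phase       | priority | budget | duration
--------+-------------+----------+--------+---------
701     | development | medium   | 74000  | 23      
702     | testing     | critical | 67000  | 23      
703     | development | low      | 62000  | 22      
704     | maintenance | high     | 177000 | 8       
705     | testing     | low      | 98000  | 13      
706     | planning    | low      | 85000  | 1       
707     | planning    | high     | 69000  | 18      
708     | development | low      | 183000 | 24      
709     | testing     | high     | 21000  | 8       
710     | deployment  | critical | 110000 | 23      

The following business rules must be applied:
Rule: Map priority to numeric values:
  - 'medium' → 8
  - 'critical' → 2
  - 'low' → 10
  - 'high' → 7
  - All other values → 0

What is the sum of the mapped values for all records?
73

Step 1: Apply mapping to each record
Step 2: Count by status:
  'medium': 1 records × 8 = 8
  'critical': 2 records × 2 = 4
  'low': 4 records × 10 = 40
  'high': 3 records × 7 = 21
Step 3: Sum all mapped values = 73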